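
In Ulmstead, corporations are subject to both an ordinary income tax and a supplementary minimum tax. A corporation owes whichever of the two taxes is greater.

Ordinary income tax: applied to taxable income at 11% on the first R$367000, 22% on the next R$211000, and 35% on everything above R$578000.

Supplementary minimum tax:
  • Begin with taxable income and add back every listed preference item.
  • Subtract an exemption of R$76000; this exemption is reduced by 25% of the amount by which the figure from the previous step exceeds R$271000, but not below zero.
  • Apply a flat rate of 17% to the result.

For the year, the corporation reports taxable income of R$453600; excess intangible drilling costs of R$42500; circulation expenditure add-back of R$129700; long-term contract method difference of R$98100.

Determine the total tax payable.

R$123063

Supplementary minimum tax:
  Adjusted income: R$453600 + R$42500 + R$129700 + R$98100 = R$723900
  Exemption: 25% × (R$723900 − R$271000) = R$113225 ≥ R$76000, so the exemption is fully phased out
  Base: R$723900 − R$0 = R$723900
  R$723900 × 17% = R$123063

Ordinary income tax:
  R$367000 × 11% = R$40370
  R$86600 × 22% = R$19052
  → R$59422

R$123063 > R$59422, so the supplementary minimum tax is the binding amount.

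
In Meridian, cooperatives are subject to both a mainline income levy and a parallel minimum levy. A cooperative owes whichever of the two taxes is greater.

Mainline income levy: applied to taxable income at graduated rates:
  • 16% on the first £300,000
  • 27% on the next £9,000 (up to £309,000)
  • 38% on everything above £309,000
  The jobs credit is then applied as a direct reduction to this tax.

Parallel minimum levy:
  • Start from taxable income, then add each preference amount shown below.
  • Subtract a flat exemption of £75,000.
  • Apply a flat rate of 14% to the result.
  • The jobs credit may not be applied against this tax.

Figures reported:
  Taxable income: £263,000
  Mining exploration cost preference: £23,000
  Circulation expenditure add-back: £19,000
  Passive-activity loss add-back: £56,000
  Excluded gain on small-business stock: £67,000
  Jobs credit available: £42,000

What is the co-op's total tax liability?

Parallel minimum levy:
  Adjusted income: £263,000 + £23,000 + £19,000 + £56,000 + £67,000 = £428,000
  Less exemption £75,000 → base £353,000
  £353,000 × 14% = £49,420

Mainline income levy:
  £263,000 × 16% = £42,080
  Less jobs credit £42,000 → £80

£49,420 > £80, so the parallel minimum levy is the binding amount.

£49,420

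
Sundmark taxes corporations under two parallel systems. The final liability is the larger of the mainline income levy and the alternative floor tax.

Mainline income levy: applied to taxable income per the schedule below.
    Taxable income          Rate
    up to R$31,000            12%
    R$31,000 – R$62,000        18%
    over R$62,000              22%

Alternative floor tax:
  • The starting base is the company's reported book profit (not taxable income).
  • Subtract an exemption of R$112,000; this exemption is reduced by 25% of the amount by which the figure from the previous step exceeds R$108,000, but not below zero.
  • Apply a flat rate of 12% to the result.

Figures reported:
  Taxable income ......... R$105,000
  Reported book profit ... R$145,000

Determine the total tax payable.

Mainline income levy:
  R$31,000 × 12% = R$3,720
  R$31,000 × 18% = R$5,580
  R$43,000 × 22% = R$9,460
  → R$18,760

Alternative floor tax:
  Base (reported book profit): R$145,000
  Exemption: R$112,000 − 25% × (R$145,000 − R$108,000) = R$112,000 − R$9,250 = R$102,750
  Base: R$145,000 − R$102,750 = R$42,250
  R$42,250 × 12% = R$5,070

R$18,760 > R$5,070, so the mainline income levy governs.

R$18,760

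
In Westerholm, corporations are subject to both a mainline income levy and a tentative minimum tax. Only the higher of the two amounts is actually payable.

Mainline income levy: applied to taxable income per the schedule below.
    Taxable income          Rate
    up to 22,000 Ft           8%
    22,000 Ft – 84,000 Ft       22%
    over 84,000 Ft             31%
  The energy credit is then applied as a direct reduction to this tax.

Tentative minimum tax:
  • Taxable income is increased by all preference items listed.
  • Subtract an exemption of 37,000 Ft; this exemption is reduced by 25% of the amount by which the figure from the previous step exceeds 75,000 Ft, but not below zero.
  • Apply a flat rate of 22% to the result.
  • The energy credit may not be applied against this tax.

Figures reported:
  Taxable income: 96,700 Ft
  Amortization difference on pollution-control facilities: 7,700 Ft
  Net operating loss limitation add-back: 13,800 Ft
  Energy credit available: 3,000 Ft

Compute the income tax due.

Tentative minimum tax:
  Adjusted income: 96,700 Ft + 7,700 Ft + 13,800 Ft = 118,200 Ft
  Exemption: 37,000 Ft − 25% × (118,200 Ft − 75,000 Ft) = 37,000 Ft − 10,800 Ft = 26,200 Ft
  Base: 118,200 Ft − 26,200 Ft = 92,000 Ft
  92,000 Ft × 22% = 20,240 Ft

Mainline income levy:
  22,000 Ft × 8% = 1,760 Ft
  62,000 Ft × 22% = 13,640 Ft
  12,700 Ft × 31% = 3,937 Ft
  → 19,337 Ft
  Less energy credit 3,000 Ft → 16,337 Ft

20,240 Ft > 16,337 Ft, so the tentative minimum tax is the binding amount.

20,240 Ft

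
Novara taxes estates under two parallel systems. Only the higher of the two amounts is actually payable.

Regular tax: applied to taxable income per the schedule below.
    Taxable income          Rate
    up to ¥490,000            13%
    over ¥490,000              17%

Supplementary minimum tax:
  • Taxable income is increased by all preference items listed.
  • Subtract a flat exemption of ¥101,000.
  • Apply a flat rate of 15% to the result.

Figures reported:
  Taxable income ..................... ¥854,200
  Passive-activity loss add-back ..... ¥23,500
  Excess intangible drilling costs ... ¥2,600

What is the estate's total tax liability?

Regular tax:
  ¥490,000 × 13% = ¥63,700
  ¥364,200 × 17% = ¥61,914
  → ¥125,614

Supplementary minimum tax:
  Adjusted income: ¥854,200 + ¥23,500 + ¥2,600 = ¥880,300
  Less exemption ¥101,000 → base ¥779,300
  ¥779,300 × 15% = ¥116,895

¥125,614 > ¥116,895, so the regular tax governs.

¥125,614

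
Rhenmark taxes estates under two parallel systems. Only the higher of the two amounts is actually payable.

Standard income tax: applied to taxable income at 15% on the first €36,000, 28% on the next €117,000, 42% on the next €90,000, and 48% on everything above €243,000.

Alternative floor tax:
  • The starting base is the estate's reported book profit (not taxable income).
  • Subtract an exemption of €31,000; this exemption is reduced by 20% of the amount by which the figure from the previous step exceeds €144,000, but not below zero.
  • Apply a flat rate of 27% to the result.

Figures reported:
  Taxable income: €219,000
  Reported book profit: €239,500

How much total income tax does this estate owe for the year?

€65,880

Alternative floor tax:
  Base (reported book profit): €239,500
  Exemption: €31,000 − 20% × (€239,500 − €144,000) = €31,000 − €19,100 = €11,900
  Base: €239,500 − €11,900 = €227,600
  €227,600 × 27% = €61,452

Standard income tax:
  €36,000 × 15% = €5,400
  €117,000 × 28% = €32,760
  €66,000 × 42% = €27,720
  → €65,880

€65,880 > €61,452, so the standard income tax governs.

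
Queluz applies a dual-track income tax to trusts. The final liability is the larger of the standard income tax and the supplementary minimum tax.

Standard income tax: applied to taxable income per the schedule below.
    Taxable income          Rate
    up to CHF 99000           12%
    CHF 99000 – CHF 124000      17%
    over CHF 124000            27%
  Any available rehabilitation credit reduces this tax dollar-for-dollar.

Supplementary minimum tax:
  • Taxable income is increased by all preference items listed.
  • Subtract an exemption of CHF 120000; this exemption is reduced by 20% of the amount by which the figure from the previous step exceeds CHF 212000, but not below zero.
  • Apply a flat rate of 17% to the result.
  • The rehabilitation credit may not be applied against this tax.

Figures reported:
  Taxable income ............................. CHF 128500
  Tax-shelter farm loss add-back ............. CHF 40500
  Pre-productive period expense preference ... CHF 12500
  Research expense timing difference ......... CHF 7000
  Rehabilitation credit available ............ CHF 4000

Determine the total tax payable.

Standard income tax:
  CHF 99000 × 12% = CHF 11880
  CHF 25000 × 17% = CHF 4250
  CHF 4500 × 27% = CHF 1215
  → CHF 17345
  Less rehabilitation credit CHF 4000 → CHF 13345

Supplementary minimum tax:
  Adjusted income: CHF 128500 + CHF 40500 + CHF 12500 + CHF 7000 = CHF 188500
  Exemption: CHF 188500 ≤ CHF 212000, so full CHF 120000 applies
  Base: CHF 188500 − CHF 120000 = CHF 68500
  CHF 68500 × 17% = CHF 11645

CHF 13345 > CHF 11645, so the standard income tax governs.

CHF 13345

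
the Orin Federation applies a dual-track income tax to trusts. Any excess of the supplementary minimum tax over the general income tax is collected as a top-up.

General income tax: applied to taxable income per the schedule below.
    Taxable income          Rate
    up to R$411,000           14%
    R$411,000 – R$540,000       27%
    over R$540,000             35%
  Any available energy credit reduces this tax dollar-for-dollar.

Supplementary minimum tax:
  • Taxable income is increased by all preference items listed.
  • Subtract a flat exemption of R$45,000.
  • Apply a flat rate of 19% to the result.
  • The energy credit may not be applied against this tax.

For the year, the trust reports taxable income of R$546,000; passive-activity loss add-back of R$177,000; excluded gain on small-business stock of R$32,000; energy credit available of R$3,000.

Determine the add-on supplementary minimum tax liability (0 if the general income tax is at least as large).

R$43,430

Supplementary minimum tax:
  Adjusted income: R$546,000 + R$177,000 + R$32,000 = R$755,000
  Less exemption R$45,000 → base R$710,000
  R$710,000 × 19% = R$134,900

General income tax:
  R$411,000 × 14% = R$57,540
  R$129,000 × 27% = R$34,830
  R$6,000 × 35% = R$2,100
  → R$94,470
  Less energy credit R$3,000 → R$91,470

Excess of supplementary minimum tax over general income tax: R$134,900 − R$91,470 = R$43,430.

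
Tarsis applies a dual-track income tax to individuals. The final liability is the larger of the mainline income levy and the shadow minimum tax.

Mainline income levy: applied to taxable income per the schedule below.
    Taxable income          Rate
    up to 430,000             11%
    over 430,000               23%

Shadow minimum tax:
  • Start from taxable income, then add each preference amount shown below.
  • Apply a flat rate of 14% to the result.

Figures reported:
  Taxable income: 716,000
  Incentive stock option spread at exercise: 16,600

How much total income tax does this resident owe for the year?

Shadow minimum tax:
  Adjusted income: 716,000 + 16,600 = 732,600
  732,600 × 14% = 102,564

Mainline income levy:
  430,000 × 11% = 47,300
  286,000 × 23% = 65,780
  → 113,080

113,080 > 102,564, so the mainline income levy governs.

113,080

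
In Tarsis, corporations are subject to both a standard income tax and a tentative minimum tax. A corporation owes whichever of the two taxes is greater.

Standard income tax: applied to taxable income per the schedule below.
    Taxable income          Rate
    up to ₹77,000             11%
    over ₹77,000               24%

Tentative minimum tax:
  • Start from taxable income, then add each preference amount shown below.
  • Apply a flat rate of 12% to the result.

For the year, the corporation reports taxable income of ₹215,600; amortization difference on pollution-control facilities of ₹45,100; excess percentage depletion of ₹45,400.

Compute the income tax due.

Standard income tax:
  ₹77,000 × 11% = ₹8,470
  ₹138,600 × 24% = ₹33,264
  → ₹41,734

Tentative minimum tax:
  Adjusted income: ₹215,600 + ₹45,100 + ₹45,400 = ₹306,100
  ₹306,100 × 12% = ₹36,732

₹41,734 > ₹36,732, so the standard income tax governs.

₹41,734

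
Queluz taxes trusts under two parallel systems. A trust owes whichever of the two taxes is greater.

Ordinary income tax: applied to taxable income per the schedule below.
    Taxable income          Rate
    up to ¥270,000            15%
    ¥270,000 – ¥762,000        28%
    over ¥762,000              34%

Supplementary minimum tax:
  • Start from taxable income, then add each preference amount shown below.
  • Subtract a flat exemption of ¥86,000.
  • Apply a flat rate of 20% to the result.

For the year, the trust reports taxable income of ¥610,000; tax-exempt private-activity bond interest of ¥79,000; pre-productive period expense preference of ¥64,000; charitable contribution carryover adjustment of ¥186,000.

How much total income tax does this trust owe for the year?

¥170,600

Ordinary income tax:
  ¥270,000 × 15% = ¥40,500
  ¥340,000 × 28% = ¥95,200
  → ¥135,700

Supplementary minimum tax:
  Adjusted income: ¥610,000 + ¥79,000 + ¥64,000 + ¥186,000 = ¥939,000
  Less exemption ¥86,000 → base ¥853,000
  ¥853,000 × 20% = ¥170,600

¥170,600 > ¥135,700, so the supplementary minimum tax is the binding amount.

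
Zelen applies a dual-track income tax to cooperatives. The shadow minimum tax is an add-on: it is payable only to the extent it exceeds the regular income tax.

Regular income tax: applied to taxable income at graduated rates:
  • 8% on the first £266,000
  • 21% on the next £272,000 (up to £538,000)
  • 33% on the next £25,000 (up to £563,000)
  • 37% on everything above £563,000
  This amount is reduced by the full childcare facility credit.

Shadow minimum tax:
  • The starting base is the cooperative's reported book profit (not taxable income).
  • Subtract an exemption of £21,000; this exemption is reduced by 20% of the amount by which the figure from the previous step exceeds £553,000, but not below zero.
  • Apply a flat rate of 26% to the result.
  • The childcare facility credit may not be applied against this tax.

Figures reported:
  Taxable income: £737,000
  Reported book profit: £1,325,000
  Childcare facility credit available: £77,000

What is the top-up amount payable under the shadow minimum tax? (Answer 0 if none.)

Shadow minimum tax:
  Base (reported book profit): £1,325,000
  Exemption: 20% × (£1,325,000 − £553,000) = £154,400 ≥ £21,000, so the exemption is fully phased out
  Base: £1,325,000 − £0 = £1,325,000
  £1,325,000 × 26% = £344,500

Regular income tax:
  £266,000 × 8% = £21,280
  £272,000 × 21% = £57,120
  £25,000 × 33% = £8,250
  £174,000 × 37% = £64,380
  → £151,030
  Less childcare facility credit £77,000 → £74,030

Excess of shadow minimum tax over regular income tax: £344,500 − £74,030 = £270,470.

£270,470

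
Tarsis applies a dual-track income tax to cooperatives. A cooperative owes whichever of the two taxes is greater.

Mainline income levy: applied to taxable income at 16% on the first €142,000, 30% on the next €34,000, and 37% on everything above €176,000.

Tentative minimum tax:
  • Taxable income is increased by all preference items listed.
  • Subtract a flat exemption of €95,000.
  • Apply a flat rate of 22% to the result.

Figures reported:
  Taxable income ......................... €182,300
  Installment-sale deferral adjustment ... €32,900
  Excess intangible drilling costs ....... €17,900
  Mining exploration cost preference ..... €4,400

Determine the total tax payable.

€35,251

Mainline income levy:
  €142,000 × 16% = €22,720
  €34,000 × 30% = €10,200
  €6,300 × 37% = €2,331
  → €35,251

Tentative minimum tax:
  Adjusted income: €182,300 + €32,900 + €17,900 + €4,400 = €237,500
  Less exemption €95,000 → base €142,500
  €142,500 × 22% = €31,350

€35,251 > €31,350, so the mainline income levy governs.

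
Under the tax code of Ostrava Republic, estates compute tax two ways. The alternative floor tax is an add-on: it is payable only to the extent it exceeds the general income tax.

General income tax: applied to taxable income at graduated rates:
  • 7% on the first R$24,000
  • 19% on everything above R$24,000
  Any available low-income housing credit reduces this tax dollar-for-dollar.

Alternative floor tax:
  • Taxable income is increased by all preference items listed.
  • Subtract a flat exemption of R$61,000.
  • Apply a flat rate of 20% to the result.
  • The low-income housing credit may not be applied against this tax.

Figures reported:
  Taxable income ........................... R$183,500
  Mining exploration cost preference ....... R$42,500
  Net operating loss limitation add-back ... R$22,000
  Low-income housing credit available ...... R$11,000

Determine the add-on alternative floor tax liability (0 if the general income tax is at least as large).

R$16,415

Alternative floor tax:
  Adjusted income: R$183,500 + R$42,500 + R$22,000 = R$248,000
  Less exemption R$61,000 → base R$187,000
  R$187,000 × 20% = R$37,400

General income tax:
  R$24,000 × 7% = R$1,680
  R$159,500 × 19% = R$30,305
  → R$31,985
  Less low-income housing credit R$11,000 → R$20,985

Excess of alternative floor tax over general income tax: R$37,400 − R$20,985 = R$16,415.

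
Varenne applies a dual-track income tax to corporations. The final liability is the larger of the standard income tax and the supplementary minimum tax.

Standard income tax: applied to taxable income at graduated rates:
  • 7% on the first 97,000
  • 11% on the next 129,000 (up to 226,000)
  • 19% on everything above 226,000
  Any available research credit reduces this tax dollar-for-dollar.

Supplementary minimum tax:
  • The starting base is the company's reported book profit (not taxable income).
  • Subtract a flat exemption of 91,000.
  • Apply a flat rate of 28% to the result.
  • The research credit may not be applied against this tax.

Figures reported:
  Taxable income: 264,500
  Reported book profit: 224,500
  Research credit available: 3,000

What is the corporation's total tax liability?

37,380

Supplementary minimum tax:
  Base (reported book profit): 224,500
  Less exemption 91,000 → base 133,500
  133,500 × 28% = 37,380

Standard income tax:
  97,000 × 7% = 6,790
  129,000 × 11% = 14,190
  38,500 × 19% = 7,315
  → 28,295
  Less research credit 3,000 → 25,295

37,380 > 25,295, so the supplementary minimum tax is the binding amount.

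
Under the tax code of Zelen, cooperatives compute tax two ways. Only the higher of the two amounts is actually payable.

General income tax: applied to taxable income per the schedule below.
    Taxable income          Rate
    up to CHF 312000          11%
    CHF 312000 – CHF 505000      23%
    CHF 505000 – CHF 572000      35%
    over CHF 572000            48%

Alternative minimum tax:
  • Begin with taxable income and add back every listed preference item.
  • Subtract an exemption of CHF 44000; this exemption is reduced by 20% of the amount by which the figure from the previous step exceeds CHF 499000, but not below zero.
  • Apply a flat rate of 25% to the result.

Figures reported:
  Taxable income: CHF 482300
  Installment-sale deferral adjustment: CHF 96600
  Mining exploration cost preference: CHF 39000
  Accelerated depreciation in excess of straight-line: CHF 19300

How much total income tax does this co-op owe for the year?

CHF 155210

Alternative minimum tax:
  Adjusted income: CHF 482300 + CHF 96600 + CHF 39000 + CHF 19300 = CHF 637200
  Exemption: CHF 44000 − 20% × (CHF 637200 − CHF 499000) = CHF 44000 − CHF 27640 = CHF 16360
  Base: CHF 637200 − CHF 16360 = CHF 620840
  CHF 620840 × 25% = CHF 155210

General income tax:
  CHF 312000 × 11% = CHF 34320
  CHF 170300 × 23% = CHF 39169
  → CHF 73489

CHF 155210 > CHF 73489, so the alternative minimum tax is the binding amount.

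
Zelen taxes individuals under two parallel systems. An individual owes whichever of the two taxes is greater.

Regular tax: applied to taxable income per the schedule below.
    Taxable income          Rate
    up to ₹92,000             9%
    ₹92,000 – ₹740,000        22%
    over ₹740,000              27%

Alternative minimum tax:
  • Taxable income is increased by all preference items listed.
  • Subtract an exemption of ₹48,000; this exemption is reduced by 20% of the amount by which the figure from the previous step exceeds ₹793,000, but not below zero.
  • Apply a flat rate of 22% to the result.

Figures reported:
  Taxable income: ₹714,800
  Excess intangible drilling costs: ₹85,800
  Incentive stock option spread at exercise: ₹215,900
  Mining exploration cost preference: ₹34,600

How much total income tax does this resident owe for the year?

Regular tax:
  ₹92,000 × 9% = ₹8,280
  ₹622,800 × 22% = ₹137,016
  → ₹145,296

Alternative minimum tax:
  Adjusted income: ₹714,800 + ₹85,800 + ₹215,900 + ₹34,600 = ₹1,051,100
  Exemption: 20% × (₹1,051,100 − ₹793,000) = ₹51,620 ≥ ₹48,000, so the exemption is fully phased out
  Base: ₹1,051,100 − ₹0 = ₹1,051,100
  ₹1,051,100 × 22% = ₹231,242

₹231,242 > ₹145,296, so the alternative minimum tax is the binding amount.

₹231,242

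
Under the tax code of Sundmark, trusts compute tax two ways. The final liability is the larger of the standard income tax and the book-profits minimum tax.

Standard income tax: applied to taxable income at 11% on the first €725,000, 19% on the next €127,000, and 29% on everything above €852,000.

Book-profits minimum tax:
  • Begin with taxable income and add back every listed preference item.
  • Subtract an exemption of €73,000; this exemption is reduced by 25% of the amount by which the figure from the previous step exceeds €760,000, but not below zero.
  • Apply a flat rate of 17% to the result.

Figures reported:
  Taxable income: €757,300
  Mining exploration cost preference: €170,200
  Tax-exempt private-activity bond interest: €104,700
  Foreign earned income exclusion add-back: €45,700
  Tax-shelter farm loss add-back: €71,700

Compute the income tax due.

€195,432

Standard income tax:
  €725,000 × 11% = €79,750
  €32,300 × 19% = €6,137
  → €85,887

Book-profits minimum tax:
  Adjusted income: €757,300 + €170,200 + €104,700 + €45,700 + €71,700 = €1,149,600
  Exemption: 25% × (€1,149,600 − €760,000) = €97,400 ≥ €73,000, so the exemption is fully phased out
  Base: €1,149,600 − €0 = €1,149,600
  €1,149,600 × 17% = €195,432

€195,432 > €85,887, so the book-profits minimum tax is the binding amount.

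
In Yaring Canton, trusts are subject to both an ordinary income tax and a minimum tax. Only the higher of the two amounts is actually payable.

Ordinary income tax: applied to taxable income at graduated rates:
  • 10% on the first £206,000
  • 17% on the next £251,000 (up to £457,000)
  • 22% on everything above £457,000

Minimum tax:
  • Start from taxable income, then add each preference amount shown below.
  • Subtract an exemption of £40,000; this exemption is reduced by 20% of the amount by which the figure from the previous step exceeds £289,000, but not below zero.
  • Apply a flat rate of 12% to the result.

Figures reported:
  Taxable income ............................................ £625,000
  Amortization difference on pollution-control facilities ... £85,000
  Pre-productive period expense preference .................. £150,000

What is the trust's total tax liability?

Ordinary income tax:
  £206,000 × 10% = £20,600
  £251,000 × 17% = £42,670
  £168,000 × 22% = £36,960
  → £100,230

Minimum tax:
  Adjusted income: £625,000 + £85,000 + £150,000 = £860,000
  Exemption: 20% × (£860,000 − £289,000) = £114,200 ≥ £40,000, so the exemption is fully phased out
  Base: £860,000 − £0 = £860,000
  £860,000 × 12% = £103,200

£103,200 > £100,230, so the minimum tax is the binding amount.

£103,200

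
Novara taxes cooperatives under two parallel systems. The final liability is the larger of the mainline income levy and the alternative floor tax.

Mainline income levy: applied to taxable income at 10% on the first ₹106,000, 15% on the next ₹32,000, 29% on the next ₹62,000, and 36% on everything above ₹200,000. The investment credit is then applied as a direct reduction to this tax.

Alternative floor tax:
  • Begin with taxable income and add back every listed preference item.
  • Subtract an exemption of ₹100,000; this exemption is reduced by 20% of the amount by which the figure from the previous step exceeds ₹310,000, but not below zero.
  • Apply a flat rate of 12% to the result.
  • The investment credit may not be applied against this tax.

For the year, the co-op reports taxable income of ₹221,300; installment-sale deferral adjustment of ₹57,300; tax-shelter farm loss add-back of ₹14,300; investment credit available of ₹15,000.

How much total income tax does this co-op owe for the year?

₹26,048

Alternative floor tax:
  Adjusted income: ₹221,300 + ₹57,300 + ₹14,300 = ₹292,900
  Exemption: ₹292,900 ≤ ₹310,000, so full ₹100,000 applies
  Base: ₹292,900 − ₹100,000 = ₹192,900
  ₹192,900 × 12% = ₹23,148

Mainline income levy:
  ₹106,000 × 10% = ₹10,600
  ₹32,000 × 15% = ₹4,800
  ₹62,000 × 29% = ₹17,980
  ₹21,300 × 36% = ₹7,668
  → ₹41,048
  Less investment credit ₹15,000 → ₹26,048

₹26,048 > ₹23,148, so the mainline income levy governs.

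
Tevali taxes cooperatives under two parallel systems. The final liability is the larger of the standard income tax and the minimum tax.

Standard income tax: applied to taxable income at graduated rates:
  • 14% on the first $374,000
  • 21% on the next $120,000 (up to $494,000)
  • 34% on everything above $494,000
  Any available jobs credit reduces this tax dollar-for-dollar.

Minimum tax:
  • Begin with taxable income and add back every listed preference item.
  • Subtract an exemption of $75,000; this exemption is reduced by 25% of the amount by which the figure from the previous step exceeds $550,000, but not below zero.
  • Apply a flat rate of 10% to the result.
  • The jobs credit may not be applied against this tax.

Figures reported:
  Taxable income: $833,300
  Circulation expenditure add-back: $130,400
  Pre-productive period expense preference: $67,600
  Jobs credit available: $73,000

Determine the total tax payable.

Standard income tax:
  $374,000 × 14% = $52,360
  $120,000 × 21% = $25,200
  $339,300 × 34% = $115,362
  → $192,922
  Less jobs credit $73,000 → $119,922

Minimum tax:
  Adjusted income: $833,300 + $130,400 + $67,600 = $1,031,300
  Exemption: 25% × ($1,031,300 − $550,000) = $120,325 ≥ $75,000, so the exemption is fully phased out
  Base: $1,031,300 − $0 = $1,031,300
  $1,031,300 × 10% = $103,130

$119,922 > $103,130, so the standard income tax governs.

$119,922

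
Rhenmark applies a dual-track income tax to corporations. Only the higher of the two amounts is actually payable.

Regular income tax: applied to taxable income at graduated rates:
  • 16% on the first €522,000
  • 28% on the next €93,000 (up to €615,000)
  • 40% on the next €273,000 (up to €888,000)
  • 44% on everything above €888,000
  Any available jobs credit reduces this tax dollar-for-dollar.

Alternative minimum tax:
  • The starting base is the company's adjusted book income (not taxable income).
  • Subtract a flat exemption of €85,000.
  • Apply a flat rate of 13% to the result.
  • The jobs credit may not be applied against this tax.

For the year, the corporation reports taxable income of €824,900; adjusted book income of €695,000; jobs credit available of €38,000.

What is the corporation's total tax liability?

Alternative minimum tax:
  Base (adjusted book income): €695,000
  Less exemption €85,000 → base €610,000
  €610,000 × 13% = €79,300

Regular income tax:
  €522,000 × 16% = €83,520
  €93,000 × 28% = €26,040
  €209,900 × 40% = €83,960
  → €193,520
  Less jobs credit €38,000 → €155,520

€155,520 > €79,300, so the regular income tax governs.

€155,520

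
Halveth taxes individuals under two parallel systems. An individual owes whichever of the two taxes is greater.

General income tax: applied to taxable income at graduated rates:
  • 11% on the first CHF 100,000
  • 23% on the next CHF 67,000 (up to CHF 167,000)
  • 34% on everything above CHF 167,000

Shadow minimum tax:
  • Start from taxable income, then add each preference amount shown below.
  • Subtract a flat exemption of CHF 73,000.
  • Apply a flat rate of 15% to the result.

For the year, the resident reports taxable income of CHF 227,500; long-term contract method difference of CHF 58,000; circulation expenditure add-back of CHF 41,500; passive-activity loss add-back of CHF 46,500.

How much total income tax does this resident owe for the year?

Shadow minimum tax:
  Adjusted income: CHF 227,500 + CHF 58,000 + CHF 41,500 + CHF 46,500 = CHF 373,500
  Less exemption CHF 73,000 → base CHF 300,500
  CHF 300,500 × 15% = CHF 45,075

General income tax:
  CHF 100,000 × 11% = CHF 11,000
  CHF 67,000 × 23% = CHF 15,410
  CHF 60,500 × 34% = CHF 20,570
  → CHF 46,980

CHF 46,980 > CHF 45,075, so the general income tax governs.

CHF 46,980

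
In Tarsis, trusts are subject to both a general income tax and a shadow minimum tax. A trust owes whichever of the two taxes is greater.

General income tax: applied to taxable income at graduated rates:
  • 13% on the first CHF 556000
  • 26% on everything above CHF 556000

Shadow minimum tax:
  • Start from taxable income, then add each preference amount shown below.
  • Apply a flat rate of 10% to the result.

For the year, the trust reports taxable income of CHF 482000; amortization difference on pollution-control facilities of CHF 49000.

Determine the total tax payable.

CHF 62660

General income tax:
  CHF 482000 × 13% = CHF 62660

Shadow minimum tax:
  Adjusted income: CHF 482000 + CHF 49000 = CHF 531000
  CHF 531000 × 10% = CHF 53100

CHF 62660 > CHF 53100, so the general income tax governs.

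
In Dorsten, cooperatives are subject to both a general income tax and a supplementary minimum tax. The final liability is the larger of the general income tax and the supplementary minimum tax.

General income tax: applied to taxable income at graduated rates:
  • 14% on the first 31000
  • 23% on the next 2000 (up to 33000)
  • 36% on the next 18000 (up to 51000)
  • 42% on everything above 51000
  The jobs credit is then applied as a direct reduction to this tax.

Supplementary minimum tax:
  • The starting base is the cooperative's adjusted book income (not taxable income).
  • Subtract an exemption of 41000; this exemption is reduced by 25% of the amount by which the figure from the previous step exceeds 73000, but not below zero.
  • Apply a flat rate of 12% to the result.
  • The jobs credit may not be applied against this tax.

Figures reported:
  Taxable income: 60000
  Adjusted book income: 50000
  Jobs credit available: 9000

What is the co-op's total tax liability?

Supplementary minimum tax:
  Base (adjusted book income): 50000
  Exemption: 50000 ≤ 73000, so full 41000 applies
  Base: 50000 − 41000 = 9000
  9000 × 12% = 1080

General income tax:
  31000 × 14% = 4340
  2000 × 23% = 460
  18000 × 36% = 6480
  9000 × 42% = 3780
  → 15060
  Less jobs credit 9000 → 6060

6060 > 1080, so the general income tax governs.

6060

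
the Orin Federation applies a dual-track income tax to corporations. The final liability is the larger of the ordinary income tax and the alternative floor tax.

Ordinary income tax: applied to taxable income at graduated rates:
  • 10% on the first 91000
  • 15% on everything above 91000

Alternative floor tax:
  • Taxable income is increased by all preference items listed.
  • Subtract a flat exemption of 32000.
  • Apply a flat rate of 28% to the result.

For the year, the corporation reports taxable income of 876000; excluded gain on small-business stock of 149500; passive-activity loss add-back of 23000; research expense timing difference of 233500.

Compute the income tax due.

350000

Alternative floor tax:
  Adjusted income: 876000 + 149500 + 23000 + 233500 = 1282000
  Less exemption 32000 → base 1250000
  1250000 × 28% = 350000

Ordinary income tax:
  91000 × 10% = 9100
  785000 × 15% = 117750
  → 126850

350000 > 126850, so the alternative floor tax is the binding amount.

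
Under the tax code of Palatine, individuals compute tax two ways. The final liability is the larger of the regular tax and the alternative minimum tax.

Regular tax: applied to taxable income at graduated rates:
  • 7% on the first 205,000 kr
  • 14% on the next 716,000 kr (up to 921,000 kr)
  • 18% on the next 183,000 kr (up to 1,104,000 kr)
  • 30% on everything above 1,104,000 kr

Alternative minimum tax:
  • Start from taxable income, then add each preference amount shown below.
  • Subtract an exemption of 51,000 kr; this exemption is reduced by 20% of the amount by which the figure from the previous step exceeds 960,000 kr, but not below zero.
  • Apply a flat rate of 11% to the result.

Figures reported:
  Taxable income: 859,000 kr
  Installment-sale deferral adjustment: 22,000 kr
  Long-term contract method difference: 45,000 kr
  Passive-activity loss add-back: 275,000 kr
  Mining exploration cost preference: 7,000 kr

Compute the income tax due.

Alternative minimum tax:
  Adjusted income: 859,000 kr + 22,000 kr + 45,000 kr + 275,000 kr + 7,000 kr = 1,208,000 kr
  Exemption: 51,000 kr − 20% × (1,208,000 kr − 960,000 kr) = 51,000 kr − 49,600 kr = 1,400 kr
  Base: 1,208,000 kr − 1,400 kr = 1,206,600 kr
  1,206,600 kr × 11% = 132,726 kr

Regular tax:
  205,000 kr × 7% = 14,350 kr
  654,000 kr × 14% = 91,560 kr
  → 105,910 kr

132,726 kr > 105,910 kr, so the alternative minimum tax is the binding amount.

132,726 kr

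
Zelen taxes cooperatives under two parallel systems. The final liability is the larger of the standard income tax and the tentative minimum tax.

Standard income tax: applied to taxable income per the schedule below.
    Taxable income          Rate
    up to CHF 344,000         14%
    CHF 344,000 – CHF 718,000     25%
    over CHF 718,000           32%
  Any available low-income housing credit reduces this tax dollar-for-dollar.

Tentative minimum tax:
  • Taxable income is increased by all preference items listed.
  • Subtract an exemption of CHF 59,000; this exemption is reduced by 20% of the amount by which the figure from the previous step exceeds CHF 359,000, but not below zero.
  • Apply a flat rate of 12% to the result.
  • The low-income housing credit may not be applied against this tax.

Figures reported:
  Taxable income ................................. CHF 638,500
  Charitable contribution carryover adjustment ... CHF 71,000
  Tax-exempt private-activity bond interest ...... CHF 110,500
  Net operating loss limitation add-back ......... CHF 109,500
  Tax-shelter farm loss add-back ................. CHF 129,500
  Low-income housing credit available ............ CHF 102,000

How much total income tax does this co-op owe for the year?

CHF 127,080

Tentative minimum tax:
  Adjusted income: CHF 638,500 + CHF 71,000 + CHF 110,500 + CHF 109,500 + CHF 129,500 = CHF 1,059,000
  Exemption: 20% × (CHF 1,059,000 − CHF 359,000) = CHF 140,000 ≥ CHF 59,000, so the exemption is fully phased out
  Base: CHF 1,059,000 − CHF 0 = CHF 1,059,000
  CHF 1,059,000 × 12% = CHF 127,080

Standard income tax:
  CHF 344,000 × 14% = CHF 48,160
  CHF 294,500 × 25% = CHF 73,625
  → CHF 121,785
  Less low-income housing credit CHF 102,000 → CHF 19,785

CHF 127,080 > CHF 19,785, so the tentative minimum tax is the binding amount.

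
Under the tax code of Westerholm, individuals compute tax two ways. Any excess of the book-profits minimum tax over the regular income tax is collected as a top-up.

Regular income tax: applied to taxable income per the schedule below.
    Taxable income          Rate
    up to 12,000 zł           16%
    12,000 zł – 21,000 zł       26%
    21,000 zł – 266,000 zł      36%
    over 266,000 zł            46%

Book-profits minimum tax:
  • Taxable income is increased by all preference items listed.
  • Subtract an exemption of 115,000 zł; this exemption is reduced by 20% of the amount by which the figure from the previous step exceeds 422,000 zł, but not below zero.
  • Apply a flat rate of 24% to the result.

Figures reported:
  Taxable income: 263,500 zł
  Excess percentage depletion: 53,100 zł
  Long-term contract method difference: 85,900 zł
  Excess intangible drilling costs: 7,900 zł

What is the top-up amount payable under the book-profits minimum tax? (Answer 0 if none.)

Regular income tax:
  12,000 zł × 16% = 1,920 zł
  9,000 zł × 26% = 2,340 zł
  242,500 zł × 36% = 87,300 zł
  → 91,560 zł

Book-profits minimum tax:
  Adjusted income: 263,500 zł + 53,100 zł + 85,900 zł + 7,900 zł = 410,400 zł
  Exemption: 410,400 zł ≤ 422,000 zł, so full 115,000 zł applies
  Base: 410,400 zł − 115,000 zł = 295,400 zł
  295,400 zł × 24% = 70,896 zł

70,896 zł ≤ 91,560 zł, so no add-on is due.

0 zł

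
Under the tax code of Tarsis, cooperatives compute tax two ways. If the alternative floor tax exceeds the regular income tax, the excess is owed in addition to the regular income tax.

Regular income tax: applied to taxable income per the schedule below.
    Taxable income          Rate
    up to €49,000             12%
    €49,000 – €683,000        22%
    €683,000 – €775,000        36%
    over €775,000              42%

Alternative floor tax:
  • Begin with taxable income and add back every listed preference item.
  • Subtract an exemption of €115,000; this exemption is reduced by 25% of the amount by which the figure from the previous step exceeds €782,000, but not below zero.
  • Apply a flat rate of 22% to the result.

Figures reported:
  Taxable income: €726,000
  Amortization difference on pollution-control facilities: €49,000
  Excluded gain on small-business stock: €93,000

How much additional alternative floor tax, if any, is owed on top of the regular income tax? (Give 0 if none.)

Alternative floor tax:
  Adjusted income: €726,000 + €49,000 + €93,000 = €868,000
  Exemption: €115,000 − 25% × (€868,000 − €782,000) = €115,000 − €21,500 = €93,500
  Base: €868,000 − €93,500 = €774,500
  €774,500 × 22% = €170,390

Regular income tax:
  €49,000 × 12% = €5,880
  €634,000 × 22% = €139,480
  €43,000 × 36% = €15,480
  → €160,840

Excess of alternative floor tax over regular income tax: €170,390 − €160,840 = €9,550.

€9,550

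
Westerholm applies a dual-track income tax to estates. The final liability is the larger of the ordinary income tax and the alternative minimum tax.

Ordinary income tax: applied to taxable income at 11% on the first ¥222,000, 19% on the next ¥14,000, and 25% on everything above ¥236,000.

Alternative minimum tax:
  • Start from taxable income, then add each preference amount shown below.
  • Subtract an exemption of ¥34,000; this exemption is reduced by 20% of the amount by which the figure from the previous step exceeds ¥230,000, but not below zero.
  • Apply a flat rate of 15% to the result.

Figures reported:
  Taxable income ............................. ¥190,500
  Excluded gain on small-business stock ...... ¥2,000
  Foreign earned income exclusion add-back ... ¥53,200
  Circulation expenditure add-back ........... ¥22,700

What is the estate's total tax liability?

Ordinary income tax:
  ¥190,500 × 11% = ¥20,955

Alternative minimum tax:
  Adjusted income: ¥190,500 + ¥2,000 + ¥53,200 + ¥22,700 = ¥268,400
  Exemption: ¥34,000 − 20% × (¥268,400 − ¥230,000) = ¥34,000 − ¥7,680 = ¥26,320
  Base: ¥268,400 − ¥26,320 = ¥242,080
  ¥242,080 × 15% = ¥36,312

¥36,312 > ¥20,955, so the alternative minimum tax is the binding amount.

¥36,312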